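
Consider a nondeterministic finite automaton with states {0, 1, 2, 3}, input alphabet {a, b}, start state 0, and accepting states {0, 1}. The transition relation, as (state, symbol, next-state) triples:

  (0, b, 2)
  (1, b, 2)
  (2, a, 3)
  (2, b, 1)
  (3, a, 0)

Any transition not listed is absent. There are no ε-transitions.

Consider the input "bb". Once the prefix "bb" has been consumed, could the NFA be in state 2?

Start in {0}.
Read 'b': {0} → {2}.
Read 'b': {2} → {1}.
State 2 is not in {1}.

No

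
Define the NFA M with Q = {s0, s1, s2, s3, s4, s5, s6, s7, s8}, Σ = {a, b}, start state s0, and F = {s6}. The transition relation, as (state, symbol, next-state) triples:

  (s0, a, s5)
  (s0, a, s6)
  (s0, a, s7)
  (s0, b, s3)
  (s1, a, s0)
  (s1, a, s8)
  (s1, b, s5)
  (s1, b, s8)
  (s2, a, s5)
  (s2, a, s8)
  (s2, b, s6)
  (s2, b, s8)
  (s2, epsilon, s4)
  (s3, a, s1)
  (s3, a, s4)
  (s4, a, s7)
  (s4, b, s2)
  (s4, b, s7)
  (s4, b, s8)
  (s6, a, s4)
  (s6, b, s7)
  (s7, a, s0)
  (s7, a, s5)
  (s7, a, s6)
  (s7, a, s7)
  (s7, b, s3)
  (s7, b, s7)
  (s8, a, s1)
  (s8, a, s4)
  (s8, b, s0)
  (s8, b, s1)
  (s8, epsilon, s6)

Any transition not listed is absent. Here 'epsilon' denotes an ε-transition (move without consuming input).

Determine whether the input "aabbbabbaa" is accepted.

Yes

Start in {s0}.
Read 'a': {s0} → {s5, s6, s7}.
Read 'a': {s5, s6, s7} → {s0, s4, s5, s6, s7}.
Read 'b': {s0, s4, s5, s6, s7} → {s2, s3, s4, s6, s7, s8}.
Read 'b': {s2, s3, s4, s6, s7, s8} → {s0, s1, s2, s3, s4, s6, s7, s8}.
Read 'b': {s0, s1, s2, s3, s4, s6, s7, s8} → {s0, s1, s2, s3, s4, s5, s6, s7, s8}.
Read 'a': {s0, s1, s2, s3, s4, s5, s6, s7, s8} → {s0, s1, s4, s5, s6, s7, s8}.
Read 'b': {s0, s1, s4, s5, s6, s7, s8} → {s0, s1, s2, s3, s4, s5, s6, s7, s8}.
Read 'b': {s0, s1, s2, s3, s4, s5, s6, s7, s8} → {s0, s1, s2, s3, s4, s5, s6, s7, s8}.
Read 'a': {s0, s1, s2, s3, s4, s5, s6, s7, s8} → {s0, s1, s4, s5, s6, s7, s8}.
Read 'a': {s0, s1, s4, s5, s6, s7, s8} → {s0, s1, s4, s5, s6, s7, s8}.
The final set {s0, s1, s4, s5, s6, s7, s8} contains the accepting state s6.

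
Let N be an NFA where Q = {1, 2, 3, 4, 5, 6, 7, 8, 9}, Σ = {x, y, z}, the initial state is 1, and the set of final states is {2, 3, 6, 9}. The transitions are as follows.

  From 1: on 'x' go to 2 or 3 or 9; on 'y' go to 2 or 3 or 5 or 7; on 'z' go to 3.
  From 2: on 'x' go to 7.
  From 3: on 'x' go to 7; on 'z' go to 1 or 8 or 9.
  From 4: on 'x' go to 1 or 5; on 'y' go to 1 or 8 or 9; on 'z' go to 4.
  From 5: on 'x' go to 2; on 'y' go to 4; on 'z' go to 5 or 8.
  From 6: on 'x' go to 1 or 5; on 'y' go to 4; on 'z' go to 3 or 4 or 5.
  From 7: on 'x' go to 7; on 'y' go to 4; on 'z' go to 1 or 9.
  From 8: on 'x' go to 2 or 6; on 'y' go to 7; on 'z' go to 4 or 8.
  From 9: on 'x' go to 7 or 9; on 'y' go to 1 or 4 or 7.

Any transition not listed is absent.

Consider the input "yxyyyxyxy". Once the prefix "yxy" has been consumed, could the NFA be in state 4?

Yes

Start in {1}.
Read 'y': {1} → {2, 3, 5, 7}.
Read 'x': {2, 3, 5, 7} → {2, 7}.
Read 'y': {2, 7} → {4}.
State 4 is in {4}.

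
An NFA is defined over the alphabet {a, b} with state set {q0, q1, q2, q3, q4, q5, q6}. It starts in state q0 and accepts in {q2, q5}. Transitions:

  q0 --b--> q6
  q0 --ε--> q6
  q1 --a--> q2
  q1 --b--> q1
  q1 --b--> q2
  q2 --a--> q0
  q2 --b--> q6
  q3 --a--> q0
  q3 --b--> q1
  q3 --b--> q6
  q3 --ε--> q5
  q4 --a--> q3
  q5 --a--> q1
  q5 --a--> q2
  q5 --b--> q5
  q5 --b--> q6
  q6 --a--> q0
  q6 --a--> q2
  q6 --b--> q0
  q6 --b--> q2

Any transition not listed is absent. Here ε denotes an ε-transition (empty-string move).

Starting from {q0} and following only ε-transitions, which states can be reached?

{q0, q6}

Begin with {q0}.
ε-move q0 → q6; add q6.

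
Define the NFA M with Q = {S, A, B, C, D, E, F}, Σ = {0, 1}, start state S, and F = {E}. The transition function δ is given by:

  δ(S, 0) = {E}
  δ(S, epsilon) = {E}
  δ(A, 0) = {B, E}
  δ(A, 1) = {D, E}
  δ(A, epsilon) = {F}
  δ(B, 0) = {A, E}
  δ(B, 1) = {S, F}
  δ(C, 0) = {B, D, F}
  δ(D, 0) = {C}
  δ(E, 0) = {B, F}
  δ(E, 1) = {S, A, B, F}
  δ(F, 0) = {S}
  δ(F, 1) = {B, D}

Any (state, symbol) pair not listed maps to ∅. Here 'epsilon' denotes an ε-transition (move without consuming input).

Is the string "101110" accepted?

Yes

Start: ε-closure({S}) = {S, E}.
Read '1': S→∅, E→{S, A, B, F}; union {S, A, B, F}; ε-closure = {S, A, B, E, F}.
Read '0': S→{E}, A→{B, E}, B→{A, E}, E→{B, F}, F→{S}; now {S, A, B, E, F}.
Read '1': S→∅, A→{D, E}, B→{S, F}, E→{S, A, B, F}, F→{B, D}; now {S, A, B, D, E, F}.
Read '1': S→∅, A→{D, E}, B→{S, F}, D→∅, E→{S, A, B, F}, F→{B, D}; now {S, A, B, D, E, F}.
Read '1': S→∅, A→{D, E}, B→{S, F}, D→∅, E→{S, A, B, F}, F→{B, D}; now {S, A, B, D, E, F}.
Read '0': S→{E}, A→{B, E}, B→{A, E}, D→{C}, E→{B, F}, F→{S}; now {S, A, B, C, E, F}.
The final set {S, A, B, C, E, F} contains the accepting state E.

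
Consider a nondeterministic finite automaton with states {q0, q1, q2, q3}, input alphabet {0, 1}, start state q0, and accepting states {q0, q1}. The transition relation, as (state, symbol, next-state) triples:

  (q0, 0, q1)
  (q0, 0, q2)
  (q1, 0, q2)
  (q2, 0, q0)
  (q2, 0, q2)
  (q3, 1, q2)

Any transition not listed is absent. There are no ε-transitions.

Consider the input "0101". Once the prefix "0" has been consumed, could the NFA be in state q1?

Start in {q0}.
Read '0': {q0} → {q1, q2}.
State q1 is in {q1, q2}.

Yes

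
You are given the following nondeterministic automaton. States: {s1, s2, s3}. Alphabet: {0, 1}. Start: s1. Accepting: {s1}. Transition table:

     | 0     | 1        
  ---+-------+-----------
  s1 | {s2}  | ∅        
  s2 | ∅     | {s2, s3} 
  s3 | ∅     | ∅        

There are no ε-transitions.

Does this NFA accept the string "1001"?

Start in {s1}.
Read '1': s1→∅; now ∅.
The set is empty and remains empty for the remaining 3 symbols.
The final set ∅ contains no accepting state.

No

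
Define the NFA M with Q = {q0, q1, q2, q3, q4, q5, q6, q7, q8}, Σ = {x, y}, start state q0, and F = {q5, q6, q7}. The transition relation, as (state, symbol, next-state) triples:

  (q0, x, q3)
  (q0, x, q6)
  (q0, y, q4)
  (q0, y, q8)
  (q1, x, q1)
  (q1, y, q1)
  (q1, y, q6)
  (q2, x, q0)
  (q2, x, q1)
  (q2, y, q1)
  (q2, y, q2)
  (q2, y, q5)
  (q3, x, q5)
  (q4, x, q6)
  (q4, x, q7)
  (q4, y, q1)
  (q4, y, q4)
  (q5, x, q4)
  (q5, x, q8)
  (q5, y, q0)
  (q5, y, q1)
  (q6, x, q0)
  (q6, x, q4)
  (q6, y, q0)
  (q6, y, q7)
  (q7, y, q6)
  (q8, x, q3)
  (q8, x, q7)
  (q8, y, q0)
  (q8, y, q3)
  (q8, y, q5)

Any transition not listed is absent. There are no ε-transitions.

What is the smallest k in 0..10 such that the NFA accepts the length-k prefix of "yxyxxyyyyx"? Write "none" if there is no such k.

2

Start in {q0}.
Read 'y': q0→{q4, q8}; now {q4, q8}.
Read 'x': q4→{q6, q7}, q8→{q3, q7}; now {q3, q6, q7}.
None of the earlier sets intersect F, but {q3, q6, q7} does.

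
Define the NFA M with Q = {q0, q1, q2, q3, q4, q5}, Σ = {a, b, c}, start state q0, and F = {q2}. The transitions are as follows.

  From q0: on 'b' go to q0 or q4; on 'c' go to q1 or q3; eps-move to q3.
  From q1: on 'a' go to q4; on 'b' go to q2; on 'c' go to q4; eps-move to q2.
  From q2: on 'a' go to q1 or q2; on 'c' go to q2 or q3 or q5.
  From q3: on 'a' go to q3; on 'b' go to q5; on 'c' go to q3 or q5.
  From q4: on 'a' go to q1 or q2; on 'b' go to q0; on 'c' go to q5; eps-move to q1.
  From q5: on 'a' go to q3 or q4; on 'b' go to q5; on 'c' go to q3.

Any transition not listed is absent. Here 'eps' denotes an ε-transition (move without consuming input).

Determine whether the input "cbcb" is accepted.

Start: ε-closure({q0}) = {q0, q3}.
Read 'c': {q0, q3} → {q1, q2, q3, q5}.
Read 'b': {q1, q2, q3, q5} → {q2, q5}.
Read 'c': {q2, q5} → {q2, q3, q5}.
Read 'b': {q2, q3, q5} → {q5}.
The final set {q5} contains no accepting state.

No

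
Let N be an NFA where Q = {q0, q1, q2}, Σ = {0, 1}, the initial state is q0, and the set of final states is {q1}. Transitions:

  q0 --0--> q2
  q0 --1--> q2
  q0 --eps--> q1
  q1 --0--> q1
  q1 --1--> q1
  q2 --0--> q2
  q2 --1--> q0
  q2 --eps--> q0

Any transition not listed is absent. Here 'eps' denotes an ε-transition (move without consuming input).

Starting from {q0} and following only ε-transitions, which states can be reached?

{q0, q1}

Begin with {q0}.
ε-move q0 → q1; add q1.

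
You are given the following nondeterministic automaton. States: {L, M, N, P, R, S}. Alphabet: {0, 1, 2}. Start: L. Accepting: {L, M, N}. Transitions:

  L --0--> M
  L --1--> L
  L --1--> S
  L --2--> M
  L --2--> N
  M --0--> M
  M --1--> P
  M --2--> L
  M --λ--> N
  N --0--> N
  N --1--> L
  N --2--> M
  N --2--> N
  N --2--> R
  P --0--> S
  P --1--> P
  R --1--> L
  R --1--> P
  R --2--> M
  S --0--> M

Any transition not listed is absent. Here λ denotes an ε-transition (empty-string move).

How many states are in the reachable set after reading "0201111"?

Start in {L}.
Read '0': L→{M}; union {M}; ε-closure = {M, N}.
Read '2': M→{L}, N→{M, N, R}; now {L, M, N, R}.
Read '0': L→{M}, M→{M}, N→{N}, R→∅; now {M, N}.
Read '1': M→{P}, N→{L}; now {L, P}.
Read '1': L→{L, S}, P→{P}; now {L, P, S}.
Read '1': L→{L, S}, P→{P}, S→∅; now {L, P, S}.
Read '1': L→{L, S}, P→{P}, S→∅; now {L, P, S}.
That set has 3 states.

3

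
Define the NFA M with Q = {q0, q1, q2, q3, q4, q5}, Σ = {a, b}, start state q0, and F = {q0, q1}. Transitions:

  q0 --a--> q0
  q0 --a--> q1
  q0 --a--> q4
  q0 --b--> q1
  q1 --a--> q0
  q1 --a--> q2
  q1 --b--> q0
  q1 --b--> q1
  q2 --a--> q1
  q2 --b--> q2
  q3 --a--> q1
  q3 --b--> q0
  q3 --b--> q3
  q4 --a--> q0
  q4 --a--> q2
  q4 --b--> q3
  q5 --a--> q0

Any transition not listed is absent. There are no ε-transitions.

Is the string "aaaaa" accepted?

Yes

Start in {q0}.
Read 'a': q0→{q0, q1, q4}; now {q0, q1, q4}.
Read 'a': q0→{q0, q1, q4}, q1→{q0, q2}, q4→{q0, q2}; now {q0, q1, q2, q4}.
Read 'a': q0→{q0, q1, q4}, q1→{q0, q2}, q2→{q1}, q4→{q0, q2}; now {q0, q1, q2, q4}.
Read 'a': q0→{q0, q1, q4}, q1→{q0, q2}, q2→{q1}, q4→{q0, q2}; now {q0, q1, q2, q4}.
Read 'a': q0→{q0, q1, q4}, q1→{q0, q2}, q2→{q1}, q4→{q0, q2}; now {q0, q1, q2, q4}.
The final set {q0, q1, q2, q4} contains the accepting states q0, q1.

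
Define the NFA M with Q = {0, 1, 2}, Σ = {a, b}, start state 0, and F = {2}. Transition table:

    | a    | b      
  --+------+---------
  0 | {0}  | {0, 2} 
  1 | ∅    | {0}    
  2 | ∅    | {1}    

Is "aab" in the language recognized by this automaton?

Yes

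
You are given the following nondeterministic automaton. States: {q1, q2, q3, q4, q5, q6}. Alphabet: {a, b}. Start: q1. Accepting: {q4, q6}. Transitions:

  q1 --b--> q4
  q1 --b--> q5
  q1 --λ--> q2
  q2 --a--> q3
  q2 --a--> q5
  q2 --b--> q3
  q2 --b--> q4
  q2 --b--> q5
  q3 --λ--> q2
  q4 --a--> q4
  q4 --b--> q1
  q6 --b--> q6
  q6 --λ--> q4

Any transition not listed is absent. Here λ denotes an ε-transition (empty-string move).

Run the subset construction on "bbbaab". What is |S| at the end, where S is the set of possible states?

5

Start: ε-closure({q1}) = {q1, q2}.
Read 'b': {q1, q2} → {q2, q3, q4, q5}.
Read 'b': {q2, q3, q4, q5} → {q1, q2, q3, q4, q5}.
Read 'b': {q1, q2, q3, q4, q5} → {q1, q2, q3, q4, q5}.
Read 'a': {q1, q2, q3, q4, q5} → {q2, q3, q4, q5}.
Read 'a': {q2, q3, q4, q5} → {q2, q3, q4, q5}.
Read 'b': {q2, q3, q4, q5} → {q1, q2, q3, q4, q5}.
That set has 5 states.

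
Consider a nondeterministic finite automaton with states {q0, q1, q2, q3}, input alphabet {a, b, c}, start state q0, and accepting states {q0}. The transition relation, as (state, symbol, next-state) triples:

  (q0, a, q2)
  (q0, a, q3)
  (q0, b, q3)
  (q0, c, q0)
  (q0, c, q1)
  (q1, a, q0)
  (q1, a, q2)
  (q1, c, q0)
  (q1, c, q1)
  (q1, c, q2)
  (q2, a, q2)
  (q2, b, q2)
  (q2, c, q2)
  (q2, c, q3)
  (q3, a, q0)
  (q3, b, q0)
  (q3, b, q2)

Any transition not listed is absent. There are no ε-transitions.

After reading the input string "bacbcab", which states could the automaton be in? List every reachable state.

∅

Start in {q0}.
Read 'b': {q0} → {q3}.
Read 'a': {q3} → {q0}.
Read 'c': {q0} → {q0, q1}.
Read 'b': {q0, q1} → {q3}.
Read 'c': {q3} → ∅.
The set is empty and remains empty for the remaining 2 symbols.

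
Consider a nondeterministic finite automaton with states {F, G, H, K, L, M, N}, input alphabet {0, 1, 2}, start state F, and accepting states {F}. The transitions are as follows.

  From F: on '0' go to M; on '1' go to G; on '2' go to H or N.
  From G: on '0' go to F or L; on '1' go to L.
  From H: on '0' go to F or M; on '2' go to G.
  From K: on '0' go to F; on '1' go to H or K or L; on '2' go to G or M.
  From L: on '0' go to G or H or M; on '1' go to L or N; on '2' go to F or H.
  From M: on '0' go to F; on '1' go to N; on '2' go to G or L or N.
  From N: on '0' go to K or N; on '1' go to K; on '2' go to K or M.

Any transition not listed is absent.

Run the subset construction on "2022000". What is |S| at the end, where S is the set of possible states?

7

Start in {F}.
Read '2': F→{H, N}; now {H, N}.
Read '0': H→{F, M}, N→{K, N}; now {F, K, M, N}.
Read '2': F→{H, N}, K→{G, M}, M→{G, L, N}, N→{K, M}; now {G, H, K, L, M, N}.
Read '2': G→∅, H→{G}, K→{G, M}, L→{F, H}, M→{G, L, N}, N→{K, M}; now {F, G, H, K, L, M, N}.
Read '0': F→{M}, G→{F, L}, H→{F, M}, K→{F}, L→{G, H, M}, M→{F}, N→{K, N}; now {F, G, H, K, L, M, N}.
Read '0': F→{M}, G→{F, L}, H→{F, M}, K→{F}, L→{G, H, M}, M→{F}, N→{K, N}; now {F, G, H, K, L, M, N}.
Read '0': F→{M}, G→{F, L}, H→{F, M}, K→{F}, L→{G, H, M}, M→{F}, N→{K, N}; now {F, G, H, K, L, M, N}.
That set has 7 states.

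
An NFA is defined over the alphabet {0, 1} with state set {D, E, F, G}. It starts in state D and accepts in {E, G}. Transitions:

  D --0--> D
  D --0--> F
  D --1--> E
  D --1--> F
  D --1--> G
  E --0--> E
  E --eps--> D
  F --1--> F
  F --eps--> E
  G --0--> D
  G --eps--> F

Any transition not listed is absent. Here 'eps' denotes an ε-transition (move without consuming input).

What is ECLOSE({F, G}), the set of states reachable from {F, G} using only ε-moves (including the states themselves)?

{D, E, F, G}

Begin with {F, G}.
ε-move F → E; add E.
ε-move E → D; add D.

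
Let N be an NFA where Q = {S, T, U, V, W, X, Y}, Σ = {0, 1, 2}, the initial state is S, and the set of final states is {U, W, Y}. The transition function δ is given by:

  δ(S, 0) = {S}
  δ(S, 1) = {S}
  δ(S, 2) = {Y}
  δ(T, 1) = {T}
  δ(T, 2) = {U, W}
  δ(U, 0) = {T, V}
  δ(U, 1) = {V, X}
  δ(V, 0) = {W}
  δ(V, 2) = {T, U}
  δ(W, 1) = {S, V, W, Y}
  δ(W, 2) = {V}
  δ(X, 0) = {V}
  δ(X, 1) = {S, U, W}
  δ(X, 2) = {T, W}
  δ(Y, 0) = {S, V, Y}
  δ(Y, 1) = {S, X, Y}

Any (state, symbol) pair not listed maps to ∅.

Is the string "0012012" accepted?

Start in {S}.
Read '0': S→{S}; now {S}.
Read '0': S→{S}; now {S}.
Read '1': S→{S}; now {S}.
Read '2': S→{Y}; now {Y}.
Read '0': Y→{S, V, Y}; now {S, V, Y}.
Read '1': S→{S}, V→∅, Y→{S, X, Y}; now {S, X, Y}.
Read '2': S→{Y}, X→{T, W}, Y→∅; now {T, W, Y}.
The final set {T, W, Y} contains the accepting states W, Y.

Yes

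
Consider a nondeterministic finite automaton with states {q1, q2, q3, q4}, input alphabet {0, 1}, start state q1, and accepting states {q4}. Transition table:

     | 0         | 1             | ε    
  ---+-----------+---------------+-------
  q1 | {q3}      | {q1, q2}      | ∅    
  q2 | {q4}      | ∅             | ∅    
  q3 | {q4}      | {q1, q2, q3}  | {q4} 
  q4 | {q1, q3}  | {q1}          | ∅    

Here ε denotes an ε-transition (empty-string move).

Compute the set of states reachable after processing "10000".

Start in {q1}.
Read '1': {q1} → {q1, q2}.
Read '0': {q1, q2} → {q3, q4}.
Read '0': {q3, q4} → {q1, q3, q4}.
Read '0': {q1, q3, q4} → {q1, q3, q4}.
Read '0': {q1, q3, q4} → {q1, q3, q4}.

{q1, q3, q4}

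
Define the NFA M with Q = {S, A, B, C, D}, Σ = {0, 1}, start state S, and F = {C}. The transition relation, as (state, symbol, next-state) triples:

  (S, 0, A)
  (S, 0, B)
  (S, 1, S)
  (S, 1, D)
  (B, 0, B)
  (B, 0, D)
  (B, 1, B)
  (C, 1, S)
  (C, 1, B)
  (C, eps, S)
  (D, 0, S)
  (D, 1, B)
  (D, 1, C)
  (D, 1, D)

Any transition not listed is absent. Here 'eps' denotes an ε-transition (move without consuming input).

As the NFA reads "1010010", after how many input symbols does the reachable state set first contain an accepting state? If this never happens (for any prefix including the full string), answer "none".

6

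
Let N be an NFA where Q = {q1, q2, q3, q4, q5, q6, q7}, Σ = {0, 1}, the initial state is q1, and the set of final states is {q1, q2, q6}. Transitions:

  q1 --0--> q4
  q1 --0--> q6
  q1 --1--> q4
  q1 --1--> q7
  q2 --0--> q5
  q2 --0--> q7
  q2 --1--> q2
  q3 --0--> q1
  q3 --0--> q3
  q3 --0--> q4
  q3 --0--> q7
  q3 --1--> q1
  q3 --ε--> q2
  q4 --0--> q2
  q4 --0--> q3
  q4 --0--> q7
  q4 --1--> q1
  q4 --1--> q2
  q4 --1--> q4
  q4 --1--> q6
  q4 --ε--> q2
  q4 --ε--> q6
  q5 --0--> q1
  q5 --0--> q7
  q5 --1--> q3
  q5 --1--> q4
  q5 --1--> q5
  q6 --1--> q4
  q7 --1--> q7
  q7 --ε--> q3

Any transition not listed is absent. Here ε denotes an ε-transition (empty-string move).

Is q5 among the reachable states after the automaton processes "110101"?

Yes

Start in {q1}.
Read '1': q1→{q4, q7}; union {q4, q7}; ε-closure = {q2, q3, q4, q6, q7}.
Read '1': q2→{q2}, q3→{q1}, q4→{q1, q2, q4, q6}, q6→{q4}, q7→{q7}; union {q1, q2, q4, q6, q7}; ε-closure = {q1, q2, q3, q4, q6, q7}.
Read '0': q1→{q4, q6}, q2→{q5, q7}, q3→{q1, q3, q4, q7}, q4→{q2, q3, q7}, q6→∅, q7→∅; now {q1, q2, q3, q4, q5, q6, q7}.
Read '1': q1→{q4, q7}, q2→{q2}, q3→{q1}, q4→{q1, q2, q4, q6}, q5→{q3, q4, q5}, q6→{q4}, q7→{q7}; now {q1, q2, q3, q4, q5, q6, q7}.
Read '0': q1→{q4, q6}, q2→{q5, q7}, q3→{q1, q3, q4, q7}, q4→{q2, q3, q7}, q5→{q1, q7}, q6→∅, q7→∅; now {q1, q2, q3, q4, q5, q6, q7}.
Read '1': q1→{q4, q7}, q2→{q2}, q3→{q1}, q4→{q1, q2, q4, q6}, q5→{q3, q4, q5}, q6→{q4}, q7→{q7}; now {q1, q2, q3, q4, q5, q6, q7}.
State q5 is in {q1, q2, q3, q4, q5, q6, q7}.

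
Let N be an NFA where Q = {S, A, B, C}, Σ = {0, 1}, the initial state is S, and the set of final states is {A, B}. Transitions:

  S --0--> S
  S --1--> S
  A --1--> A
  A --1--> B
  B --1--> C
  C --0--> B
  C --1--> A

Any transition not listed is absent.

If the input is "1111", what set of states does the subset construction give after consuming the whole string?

Start in {S}.
Read '1': {S} → {S}.
Read '1': {S} → {S}.
Read '1': {S} → {S}.
Read '1': {S} → {S}.

{S}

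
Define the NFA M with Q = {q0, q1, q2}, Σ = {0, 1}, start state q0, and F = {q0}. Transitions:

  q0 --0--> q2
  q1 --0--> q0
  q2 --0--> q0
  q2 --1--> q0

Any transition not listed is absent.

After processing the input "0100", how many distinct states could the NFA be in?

Start in {q0}.
Read '0': {q0} → {q2}.
Read '1': {q2} → {q0}.
Read '0': {q0} → {q2}.
Read '0': {q2} → {q0}.
That set has 1 state.

1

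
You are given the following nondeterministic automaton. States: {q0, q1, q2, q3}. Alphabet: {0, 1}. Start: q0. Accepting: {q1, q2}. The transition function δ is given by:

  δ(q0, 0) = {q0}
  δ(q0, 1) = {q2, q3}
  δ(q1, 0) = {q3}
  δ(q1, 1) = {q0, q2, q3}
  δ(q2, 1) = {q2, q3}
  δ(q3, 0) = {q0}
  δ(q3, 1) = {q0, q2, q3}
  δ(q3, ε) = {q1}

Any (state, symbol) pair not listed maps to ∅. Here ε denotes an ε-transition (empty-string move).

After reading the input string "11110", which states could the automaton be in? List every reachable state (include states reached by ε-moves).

Start in {q0}.
Read '1': q0→{q2, q3}; union {q2, q3}; ε-closure = {q1, q2, q3}.
Read '1': q1→{q0, q2, q3}, q2→{q2, q3}, q3→{q0, q2, q3}; union {q0, q2, q3}; ε-closure = {q0, q1, q2, q3}.
Read '1': q0→{q2, q3}, q1→{q0, q2, q3}, q2→{q2, q3}, q3→{q0, q2, q3}; union {q0, q2, q3}; ε-closure = {q0, q1, q2, q3}.
Read '1': q0→{q2, q3}, q1→{q0, q2, q3}, q2→{q2, q3}, q3→{q0, q2, q3}; union {q0, q2, q3}; ε-closure = {q0, q1, q2, q3}.
Read '0': q0→{q0}, q1→{q3}, q2→∅, q3→{q0}; union {q0, q3}; ε-closure = {q0, q1, q3}.

{q0, q1, q3}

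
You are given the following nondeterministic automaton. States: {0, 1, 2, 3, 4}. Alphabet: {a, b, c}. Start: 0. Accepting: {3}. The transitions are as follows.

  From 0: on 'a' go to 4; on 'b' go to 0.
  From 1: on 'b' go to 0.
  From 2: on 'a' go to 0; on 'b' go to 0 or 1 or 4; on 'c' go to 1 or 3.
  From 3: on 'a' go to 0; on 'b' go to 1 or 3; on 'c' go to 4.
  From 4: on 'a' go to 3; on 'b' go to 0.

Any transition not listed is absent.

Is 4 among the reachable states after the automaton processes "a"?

Start in {0}.
Read 'a': {0} → {4}.
State 4 is in {4}.

Yes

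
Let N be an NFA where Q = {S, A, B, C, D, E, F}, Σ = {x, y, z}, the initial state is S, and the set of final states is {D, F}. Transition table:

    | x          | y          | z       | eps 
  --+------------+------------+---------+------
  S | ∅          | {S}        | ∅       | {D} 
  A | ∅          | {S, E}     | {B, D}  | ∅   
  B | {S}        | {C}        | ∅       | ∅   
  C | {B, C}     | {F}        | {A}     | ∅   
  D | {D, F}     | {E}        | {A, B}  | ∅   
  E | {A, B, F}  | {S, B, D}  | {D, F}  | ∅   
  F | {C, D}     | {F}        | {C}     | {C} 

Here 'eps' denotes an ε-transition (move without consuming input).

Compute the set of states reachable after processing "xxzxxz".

Start: ε-closure({S}) = {S, D}.
Read 'x': {S, D} → {C, D, F}.
Read 'x': {C, D, F} → {B, C, D, F}.
Read 'z': {B, C, D, F} → {A, B, C}.
Read 'x': {A, B, C} → {S, B, C, D}.
Read 'x': {S, B, C, D} → {S, B, C, D, F}.
Read 'z': {S, B, C, D, F} → {A, B, C}.

{A, B, C}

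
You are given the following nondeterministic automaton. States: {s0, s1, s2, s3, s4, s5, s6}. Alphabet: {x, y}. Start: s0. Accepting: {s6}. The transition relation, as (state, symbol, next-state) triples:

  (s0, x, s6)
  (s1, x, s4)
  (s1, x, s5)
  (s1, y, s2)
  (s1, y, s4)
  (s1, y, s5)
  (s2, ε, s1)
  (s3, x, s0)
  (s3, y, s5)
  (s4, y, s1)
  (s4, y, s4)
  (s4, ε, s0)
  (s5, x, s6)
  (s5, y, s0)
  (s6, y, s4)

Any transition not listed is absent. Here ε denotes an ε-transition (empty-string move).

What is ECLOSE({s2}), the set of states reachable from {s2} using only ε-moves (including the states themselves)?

Begin with {s2}.
ε-move s2 → s1; add s1.

{s1, s2}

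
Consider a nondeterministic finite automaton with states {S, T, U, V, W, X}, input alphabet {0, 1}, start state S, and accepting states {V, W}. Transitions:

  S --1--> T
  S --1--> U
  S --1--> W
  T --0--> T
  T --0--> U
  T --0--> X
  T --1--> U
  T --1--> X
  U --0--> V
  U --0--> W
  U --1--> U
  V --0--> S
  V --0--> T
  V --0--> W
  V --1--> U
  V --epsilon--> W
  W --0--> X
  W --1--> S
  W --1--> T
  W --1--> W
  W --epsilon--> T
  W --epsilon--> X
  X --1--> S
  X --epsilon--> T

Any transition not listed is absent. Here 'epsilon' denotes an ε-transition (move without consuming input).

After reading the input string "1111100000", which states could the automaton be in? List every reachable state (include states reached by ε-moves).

Start in {S}.
Read '1': S→{T, U, W}; union {T, U, W}; ε-closure = {T, U, W, X}.
Read '1': T→{U, X}, U→{U}, W→{S, T, W}, X→{S}; now {S, T, U, W, X}.
Read '1': S→{T, U, W}, T→{U, X}, U→{U}, W→{S, T, W}, X→{S}; now {S, T, U, W, X}.
Read '1': S→{T, U, W}, T→{U, X}, U→{U}, W→{S, T, W}, X→{S}; now {S, T, U, W, X}.
Read '1': S→{T, U, W}, T→{U, X}, U→{U}, W→{S, T, W}, X→{S}; now {S, T, U, W, X}.
Read '0': S→∅, T→{T, U, X}, U→{V, W}, W→{X}, X→∅; now {T, U, V, W, X}.
Read '0': T→{T, U, X}, U→{V, W}, V→{S, T, W}, W→{X}, X→∅; now {S, T, U, V, W, X}.
Read '0': S→∅, T→{T, U, X}, U→{V, W}, V→{S, T, W}, W→{X}, X→∅; now {S, T, U, V, W, X}.
Read '0': S→∅, T→{T, U, X}, U→{V, W}, V→{S, T, W}, W→{X}, X→∅; now {S, T, U, V, W, X}.
Read '0': S→∅, T→{T, U, X}, U→{V, W}, V→{S, T, W}, W→{X}, X→∅; now {S, T, U, V, W, X}.

{S, T, U, V, W, X}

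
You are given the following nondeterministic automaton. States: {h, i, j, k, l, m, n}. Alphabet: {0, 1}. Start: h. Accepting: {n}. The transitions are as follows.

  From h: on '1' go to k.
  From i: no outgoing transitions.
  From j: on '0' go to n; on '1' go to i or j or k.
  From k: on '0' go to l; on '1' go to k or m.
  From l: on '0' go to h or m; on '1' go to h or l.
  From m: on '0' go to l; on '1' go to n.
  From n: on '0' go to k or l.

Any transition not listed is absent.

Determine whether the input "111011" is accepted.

Start in {h}.
Read '1': h→{k}; now {k}.
Read '1': k→{k, m}; now {k, m}.
Read '1': k→{k, m}, m→{n}; now {k, m, n}.
Read '0': k→{l}, m→{l}, n→{k, l}; now {k, l}.
Read '1': k→{k, m}, l→{h, l}; now {h, k, l, m}.
Read '1': h→{k}, k→{k, m}, l→{h, l}, m→{n}; now {h, k, l, m, n}.
The final set {h, k, l, m, n} contains the accepting state n.

Yes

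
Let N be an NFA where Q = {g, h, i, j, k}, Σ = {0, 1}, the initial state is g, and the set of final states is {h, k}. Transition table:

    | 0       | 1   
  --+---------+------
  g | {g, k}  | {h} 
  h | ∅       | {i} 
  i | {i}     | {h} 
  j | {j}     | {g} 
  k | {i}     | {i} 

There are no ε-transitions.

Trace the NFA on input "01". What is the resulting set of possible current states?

{h, i}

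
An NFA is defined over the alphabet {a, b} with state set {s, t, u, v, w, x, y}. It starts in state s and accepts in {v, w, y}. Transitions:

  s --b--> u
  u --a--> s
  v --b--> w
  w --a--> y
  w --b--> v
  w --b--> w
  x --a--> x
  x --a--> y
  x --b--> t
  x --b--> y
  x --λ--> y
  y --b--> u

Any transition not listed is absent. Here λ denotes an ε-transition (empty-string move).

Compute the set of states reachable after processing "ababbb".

∅

Start in {s}.
Read 'a': {s} → ∅.
The set is empty and remains empty for the remaining 5 symbols.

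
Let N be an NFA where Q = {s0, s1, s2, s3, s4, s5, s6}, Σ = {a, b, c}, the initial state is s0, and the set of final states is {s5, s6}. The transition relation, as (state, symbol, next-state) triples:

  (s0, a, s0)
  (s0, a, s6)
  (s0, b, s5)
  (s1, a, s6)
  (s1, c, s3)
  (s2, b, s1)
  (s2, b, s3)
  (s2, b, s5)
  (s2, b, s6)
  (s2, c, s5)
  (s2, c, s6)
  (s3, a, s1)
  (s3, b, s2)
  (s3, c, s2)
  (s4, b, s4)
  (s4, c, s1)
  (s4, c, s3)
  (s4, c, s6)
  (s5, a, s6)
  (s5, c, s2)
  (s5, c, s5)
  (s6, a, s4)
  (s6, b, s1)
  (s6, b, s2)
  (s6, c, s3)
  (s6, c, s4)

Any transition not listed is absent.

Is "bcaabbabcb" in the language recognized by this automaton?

No

Start in {s0}.
Read 'b': {s0} → {s5}.
Read 'c': {s5} → {s2, s5}.
Read 'a': {s2, s5} → {s6}.
Read 'a': {s6} → {s4}.
Read 'b': {s4} → {s4}.
Read 'b': {s4} → {s4}.
Read 'a': {s4} → ∅.
The set is empty and remains empty for the remaining 3 symbols.
The final set ∅ contains no accepting state.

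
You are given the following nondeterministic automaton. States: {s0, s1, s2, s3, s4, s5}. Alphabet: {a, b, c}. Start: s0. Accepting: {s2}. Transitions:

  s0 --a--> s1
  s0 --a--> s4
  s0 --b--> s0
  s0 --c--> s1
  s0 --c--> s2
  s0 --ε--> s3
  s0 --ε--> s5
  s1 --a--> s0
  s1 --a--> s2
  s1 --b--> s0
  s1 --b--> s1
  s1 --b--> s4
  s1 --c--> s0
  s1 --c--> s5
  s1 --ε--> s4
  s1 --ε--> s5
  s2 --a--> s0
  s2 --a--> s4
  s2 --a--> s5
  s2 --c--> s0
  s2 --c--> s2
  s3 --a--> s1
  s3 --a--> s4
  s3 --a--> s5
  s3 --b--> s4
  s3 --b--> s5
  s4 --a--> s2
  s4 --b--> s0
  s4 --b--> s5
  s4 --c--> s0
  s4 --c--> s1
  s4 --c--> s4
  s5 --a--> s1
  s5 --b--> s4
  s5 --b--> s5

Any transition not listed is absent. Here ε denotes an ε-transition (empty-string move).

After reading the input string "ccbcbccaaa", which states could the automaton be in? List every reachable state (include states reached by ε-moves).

Start: ε-closure({s0}) = {s0, s3, s5}.
Read 'c': s0→{s1, s2}, s3→∅, s5→∅; union {s1, s2}; ε-closure = {s1, s2, s4, s5}.
Read 'c': s1→{s0, s5}, s2→{s0, s2}, s4→{s0, s1, s4}, s5→∅; union {s0, s1, s2, s4, s5}; ε-closure = {s0, s1, s2, s3, s4, s5}.
Read 'b': s0→{s0}, s1→{s0, s1, s4}, s2→∅, s3→{s4, s5}, s4→{s0, s5}, s5→{s4, s5}; union {s0, s1, s4, s5}; ε-closure = {s0, s1, s3, s4, s5}.
Read 'c': s0→{s1, s2}, s1→{s0, s5}, s3→∅, s4→{s0, s1, s4}, s5→∅; union {s0, s1, s2, s4, s5}; ε-closure = {s0, s1, s2, s3, s4, s5}.
Read 'b': s0→{s0}, s1→{s0, s1, s4}, s2→∅, s3→{s4, s5}, s4→{s0, s5}, s5→{s4, s5}; union {s0, s1, s4, s5}; ε-closure = {s0, s1, s3, s4, s5}.
Read 'c': s0→{s1, s2}, s1→{s0, s5}, s3→∅, s4→{s0, s1, s4}, s5→∅; union {s0, s1, s2, s4, s5}; ε-closure = {s0, s1, s2, s3, s4, s5}.
Read 'c': s0→{s1, s2}, s1→{s0, s5}, s2→{s0, s2}, s3→∅, s4→{s0, s1, s4}, s5→∅; union {s0, s1, s2, s4, s5}; ε-closure = {s0, s1, s2, s3, s4, s5}.
Read 'a': s0→{s1, s4}, s1→{s0, s2}, s2→{s0, s4, s5}, s3→{s1, s4, s5}, s4→{s2}, s5→{s1}; union {s0, s1, s2, s4, s5}; ε-closure = {s0, s1, s2, s3, s4, s5}.
Read 'a': s0→{s1, s4}, s1→{s0, s2}, s2→{s0, s4, s5}, s3→{s1, s4, s5}, s4→{s2}, s5→{s1}; union {s0, s1, s2, s4, s5}; ε-closure = {s0, s1, s2, s3, s4, s5}.
Read 'a': s0→{s1, s4}, s1→{s0, s2}, s2→{s0, s4, s5}, s3→{s1, s4, s5}, s4→{s2}, s5→{s1}; union {s0, s1, s2, s4, s5}; ε-closure = {s0, s1, s2, s3, s4, s5}.

{s0, s1, s2, s3, s4, s5}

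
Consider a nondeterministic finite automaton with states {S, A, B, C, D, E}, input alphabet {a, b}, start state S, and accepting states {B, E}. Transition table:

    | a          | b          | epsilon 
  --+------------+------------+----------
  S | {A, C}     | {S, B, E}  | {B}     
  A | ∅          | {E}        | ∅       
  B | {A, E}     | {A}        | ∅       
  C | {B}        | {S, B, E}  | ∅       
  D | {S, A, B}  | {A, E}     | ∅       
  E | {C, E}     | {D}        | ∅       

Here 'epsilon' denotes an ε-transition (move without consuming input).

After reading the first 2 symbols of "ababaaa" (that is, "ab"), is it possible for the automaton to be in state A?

Start: ε-closure({S}) = {S, B}.
Read 'a': S→{A, C}, B→{A, E}; now {A, C, E}.
Read 'b': A→{E}, C→{S, B, E}, E→{D}; now {S, B, D, E}.
State A is not in {S, B, D, E}.

No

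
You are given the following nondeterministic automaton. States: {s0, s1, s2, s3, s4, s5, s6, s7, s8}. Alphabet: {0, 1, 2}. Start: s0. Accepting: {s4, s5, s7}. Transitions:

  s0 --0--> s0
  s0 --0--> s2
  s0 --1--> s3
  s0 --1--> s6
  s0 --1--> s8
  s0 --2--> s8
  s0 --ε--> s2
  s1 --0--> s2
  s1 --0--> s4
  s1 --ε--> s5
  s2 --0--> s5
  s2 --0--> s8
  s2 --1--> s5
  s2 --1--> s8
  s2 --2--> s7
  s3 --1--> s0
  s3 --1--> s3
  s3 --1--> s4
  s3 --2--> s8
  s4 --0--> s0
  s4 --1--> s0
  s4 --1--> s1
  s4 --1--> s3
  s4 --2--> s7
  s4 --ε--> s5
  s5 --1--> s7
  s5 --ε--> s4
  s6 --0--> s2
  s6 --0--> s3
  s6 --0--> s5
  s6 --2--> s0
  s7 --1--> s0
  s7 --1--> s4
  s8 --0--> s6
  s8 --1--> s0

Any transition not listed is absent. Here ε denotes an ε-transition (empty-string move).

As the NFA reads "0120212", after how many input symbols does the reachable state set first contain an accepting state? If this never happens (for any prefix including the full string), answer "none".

1

Start: ε-closure({s0}) = {s0, s2}.
Read '0': s0→{s0, s2}, s2→{s5, s8}; union {s0, s2, s5, s8}; ε-closure = {s0, s2, s4, s5, s8}.
None of the earlier sets intersect F, but {s0, s2, s4, s5, s8} does.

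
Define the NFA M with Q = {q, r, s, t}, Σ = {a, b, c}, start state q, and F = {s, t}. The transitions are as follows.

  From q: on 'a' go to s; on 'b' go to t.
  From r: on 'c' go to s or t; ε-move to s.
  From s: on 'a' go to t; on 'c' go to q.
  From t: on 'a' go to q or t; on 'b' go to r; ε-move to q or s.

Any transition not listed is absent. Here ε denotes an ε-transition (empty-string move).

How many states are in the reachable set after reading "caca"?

Start in {q}.
Read 'c': {q} → ∅.
The set is empty and remains empty for the remaining 3 symbols.
That set has 0 states.

0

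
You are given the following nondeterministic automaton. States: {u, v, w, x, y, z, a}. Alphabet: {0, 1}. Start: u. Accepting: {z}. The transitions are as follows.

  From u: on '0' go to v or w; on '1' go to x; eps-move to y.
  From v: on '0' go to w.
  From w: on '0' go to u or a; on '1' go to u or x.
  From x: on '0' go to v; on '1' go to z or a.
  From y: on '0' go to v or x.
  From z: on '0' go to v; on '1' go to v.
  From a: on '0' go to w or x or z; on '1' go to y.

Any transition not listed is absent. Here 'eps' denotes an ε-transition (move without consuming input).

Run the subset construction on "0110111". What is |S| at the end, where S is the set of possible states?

Start: ε-closure({u}) = {u, y}.
Read '0': {u, y} → {v, w, x}.
Read '1': {v, w, x} → {u, x, y, z, a}.
Read '1': {u, x, y, z, a} → {v, x, y, z, a}.
Read '0': {v, x, y, z, a} → {v, w, x, z}.
Read '1': {v, w, x, z} → {u, v, x, y, z, a}.
Read '1': {u, v, x, y, z, a} → {v, x, y, z, a}.
Read '1': {v, x, y, z, a} → {v, y, z, a}.
That set has 4 states.

4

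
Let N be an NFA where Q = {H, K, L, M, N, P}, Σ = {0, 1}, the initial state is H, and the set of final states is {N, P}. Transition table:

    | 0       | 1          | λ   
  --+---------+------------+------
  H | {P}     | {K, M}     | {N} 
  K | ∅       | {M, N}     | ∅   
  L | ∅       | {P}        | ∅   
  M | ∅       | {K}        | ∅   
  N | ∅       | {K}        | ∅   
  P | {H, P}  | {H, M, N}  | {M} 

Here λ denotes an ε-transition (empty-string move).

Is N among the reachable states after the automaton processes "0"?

No

Start: ε-closure({H}) = {H, N}.
Read '0': {H, N} → {M, P}.
State N is not in {M, P}.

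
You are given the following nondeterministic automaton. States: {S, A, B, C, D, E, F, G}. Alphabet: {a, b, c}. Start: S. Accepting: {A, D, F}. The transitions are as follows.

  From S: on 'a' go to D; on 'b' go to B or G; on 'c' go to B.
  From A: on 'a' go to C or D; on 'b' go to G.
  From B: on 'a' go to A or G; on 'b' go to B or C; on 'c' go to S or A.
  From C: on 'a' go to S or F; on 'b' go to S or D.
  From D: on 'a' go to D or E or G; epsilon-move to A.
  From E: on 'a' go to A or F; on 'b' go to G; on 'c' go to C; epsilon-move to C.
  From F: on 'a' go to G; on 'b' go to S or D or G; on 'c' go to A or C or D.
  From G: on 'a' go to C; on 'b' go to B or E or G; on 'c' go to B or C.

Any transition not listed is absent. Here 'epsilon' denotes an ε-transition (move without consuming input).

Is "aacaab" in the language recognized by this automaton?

Yes

Start in {S}.
Read 'a': {S} → {A, D}.
Read 'a': {A, D} → {A, C, D, E, G}.
Read 'c': {A, C, D, E, G} → {B, C}.
Read 'a': {B, C} → {S, A, F, G}.
Read 'a': {S, A, F, G} → {A, C, D, G}.
Read 'b': {A, C, D, G} → {S, A, B, C, D, E, G}.
The final set {S, A, B, C, D, E, G} contains the accepting states A, D.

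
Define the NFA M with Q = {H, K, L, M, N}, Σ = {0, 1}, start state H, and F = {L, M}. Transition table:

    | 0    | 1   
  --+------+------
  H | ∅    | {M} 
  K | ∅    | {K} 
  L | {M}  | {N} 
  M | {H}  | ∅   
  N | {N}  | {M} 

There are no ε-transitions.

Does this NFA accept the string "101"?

Start in {H}.
Read '1': H→{M}; now {M}.
Read '0': M→{H}; now {H}.
Read '1': H→{M}; now {M}.
The final set {M} contains the accepting state M.

Yes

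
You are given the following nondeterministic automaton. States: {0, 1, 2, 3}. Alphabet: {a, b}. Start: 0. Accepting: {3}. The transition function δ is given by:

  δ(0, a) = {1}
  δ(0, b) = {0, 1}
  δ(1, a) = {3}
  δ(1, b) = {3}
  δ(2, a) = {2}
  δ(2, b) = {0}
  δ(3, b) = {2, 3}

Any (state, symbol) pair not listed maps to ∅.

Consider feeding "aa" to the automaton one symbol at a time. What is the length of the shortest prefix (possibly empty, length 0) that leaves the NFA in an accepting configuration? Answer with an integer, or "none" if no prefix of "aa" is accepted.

2

Start in {0}.
Read 'a': 0→{1}; now {1}.
Read 'a': 1→{3}; now {3}.
None of the earlier sets intersect F, but {3} does.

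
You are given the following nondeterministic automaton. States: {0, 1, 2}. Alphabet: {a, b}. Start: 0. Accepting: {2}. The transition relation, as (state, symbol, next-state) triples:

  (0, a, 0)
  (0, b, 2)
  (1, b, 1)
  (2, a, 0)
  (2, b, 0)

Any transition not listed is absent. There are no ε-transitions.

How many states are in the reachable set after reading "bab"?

1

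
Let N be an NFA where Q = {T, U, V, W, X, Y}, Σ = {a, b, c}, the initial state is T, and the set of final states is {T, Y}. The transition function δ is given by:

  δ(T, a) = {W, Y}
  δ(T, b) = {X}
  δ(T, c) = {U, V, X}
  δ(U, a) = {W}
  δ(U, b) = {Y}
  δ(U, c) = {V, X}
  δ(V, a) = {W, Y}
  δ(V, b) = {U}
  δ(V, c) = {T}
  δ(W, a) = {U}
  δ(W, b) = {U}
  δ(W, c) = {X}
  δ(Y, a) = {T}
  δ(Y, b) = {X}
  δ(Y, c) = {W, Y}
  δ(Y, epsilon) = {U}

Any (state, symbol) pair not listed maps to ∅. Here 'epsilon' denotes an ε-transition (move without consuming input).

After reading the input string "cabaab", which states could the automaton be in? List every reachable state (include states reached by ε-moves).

{U, X, Y}

Start in {T}.
Read 'c': {T} → {U, V, X}.
Read 'a': {U, V, X} → {U, W, Y}.
Read 'b': {U, W, Y} → {U, X, Y}.
Read 'a': {U, X, Y} → {T, W}.
Read 'a': {T, W} → {U, W, Y}.
Read 'b': {U, W, Y} → {U, X, Y}.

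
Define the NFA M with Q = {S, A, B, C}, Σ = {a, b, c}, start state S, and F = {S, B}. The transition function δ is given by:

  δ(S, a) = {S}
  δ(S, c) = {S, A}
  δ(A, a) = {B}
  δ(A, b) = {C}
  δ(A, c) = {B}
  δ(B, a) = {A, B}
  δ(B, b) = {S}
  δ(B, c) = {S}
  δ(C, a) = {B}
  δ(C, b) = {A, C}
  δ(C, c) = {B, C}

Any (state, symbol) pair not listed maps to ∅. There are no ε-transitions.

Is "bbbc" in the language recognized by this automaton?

Start in {S}.
Read 'b': S→∅; now ∅.
The set is empty and remains empty for the remaining 3 symbols.
The final set ∅ contains no accepting state.

No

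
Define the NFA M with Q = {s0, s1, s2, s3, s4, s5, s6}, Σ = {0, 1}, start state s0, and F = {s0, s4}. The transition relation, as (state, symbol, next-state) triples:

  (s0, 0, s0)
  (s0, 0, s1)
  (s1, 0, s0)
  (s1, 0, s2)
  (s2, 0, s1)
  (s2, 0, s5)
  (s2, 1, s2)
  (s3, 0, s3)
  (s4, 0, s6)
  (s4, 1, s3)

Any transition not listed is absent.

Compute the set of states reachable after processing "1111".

Start in {s0}.
Read '1': s0→∅; now ∅.
The set is empty and remains empty for the remaining 3 symbols.

∅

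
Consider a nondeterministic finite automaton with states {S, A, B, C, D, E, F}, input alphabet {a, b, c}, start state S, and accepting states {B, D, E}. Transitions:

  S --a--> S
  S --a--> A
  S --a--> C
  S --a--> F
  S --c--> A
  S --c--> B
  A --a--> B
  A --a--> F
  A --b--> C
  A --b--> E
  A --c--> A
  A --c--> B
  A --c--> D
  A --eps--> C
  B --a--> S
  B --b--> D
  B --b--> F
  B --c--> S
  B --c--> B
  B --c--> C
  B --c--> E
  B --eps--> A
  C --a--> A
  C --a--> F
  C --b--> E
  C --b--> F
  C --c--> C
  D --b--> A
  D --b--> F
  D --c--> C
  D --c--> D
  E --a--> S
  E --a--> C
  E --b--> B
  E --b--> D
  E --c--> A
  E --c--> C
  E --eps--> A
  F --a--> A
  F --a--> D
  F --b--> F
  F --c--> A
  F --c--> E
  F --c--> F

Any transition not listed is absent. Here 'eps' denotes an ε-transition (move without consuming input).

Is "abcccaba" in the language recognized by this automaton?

Yes

Start in {S}.
Read 'a': {S} → {S, A, C, F}.
Read 'b': {S, A, C, F} → {A, C, E, F}.
Read 'c': {A, C, E, F} → {A, B, C, D, E, F}.
Read 'c': {A, B, C, D, E, F} → {S, A, B, C, D, E, F}.
Read 'c': {S, A, B, C, D, E, F} → {S, A, B, C, D, E, F}.
Read 'a': {S, A, B, C, D, E, F} → {S, A, B, C, D, F}.
Read 'b': {S, A, B, C, D, F} → {A, C, D, E, F}.
Read 'a': {A, C, D, E, F} → {S, A, B, C, D, F}.
The final set {S, A, B, C, D, F} contains the accepting states B, D.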